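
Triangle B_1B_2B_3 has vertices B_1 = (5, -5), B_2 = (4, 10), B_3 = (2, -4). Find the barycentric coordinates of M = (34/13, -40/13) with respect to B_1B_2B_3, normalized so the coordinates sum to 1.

Signed area of the reference triangle: [B_1B_2B_3] = ½·(5·(10−(-4)) + 4·(-4−(-5)) + 2·(-5−10)) = ½·(70 + 4 − 30) = 22.
[MB_2B_3] = ½·((34/13)·(10−(-4)) + 4·(-4−(-40/13)) + 2·(-40/13−10)) = ½·(476/13 − 48/13 − 340/13) = 44/13, so the B_1-coordinate is (44/13)/22 = 2/13.
[B_1MB_3] = ½·(5·(-40/13−(-4)) + (34/13)·(-4−(-5)) + 2·(-5−(-40/13))) = ½·(60/13 + 34/13 − 50/13) = 22/13, so the B_2-coordinate is 1/13.
[B_1B_2M] = ½·(5·(10−(-40/13)) + 4·(-40/13−(-5)) + (34/13)·(-5−10)) = ½·(850/13 + 100/13 − 510/13) = 220/13, so the B_3-coordinate is 10/13.

(2/13, 1/13, 10/13)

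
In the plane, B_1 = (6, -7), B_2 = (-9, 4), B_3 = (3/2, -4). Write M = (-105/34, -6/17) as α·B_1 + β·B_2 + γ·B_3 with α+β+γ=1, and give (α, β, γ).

(6/17, 10/17, 1/17)

Signed area of the reference triangle: [B_1B_2B_3] = ½·(6·(4−(-4)) + (-9)·(-4−(-7)) + (3/2)·(-7−4)) = ½·(48 − 27 − 33/2) = 9/4.
[MB_2B_3] = ½·((-105/34)·(4−(-4)) + (-9)·(-4−(-6/17)) + (3/2)·(-6/17−4)) = ½·(-420/17 + 558/17 − 111/17) = 27/34, so the B_1-coordinate is (27/34)/(9/4) = 6/17.
[B_1MB_3] = ½·(6·(-6/17−(-4)) + (-105/34)·(-4−(-7)) + (3/2)·(-7−(-6/17))) = ½·(372/17 − 315/34 − 339/34) = 45/34, so the B_2-coordinate is 10/17.
[B_1B_2M] = ½·(6·(4−(-6/17)) + (-9)·(-6/17−(-7)) + (-105/34)·(-7−4)) = ½·(444/17 − 1017/17 + 1155/34) = 9/68, so the B_3-coordinate is 1/17.
Check: 6/17 + 10/17 + 1/17 = 1.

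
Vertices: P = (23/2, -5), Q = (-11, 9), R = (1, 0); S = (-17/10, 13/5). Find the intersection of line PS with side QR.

(-5, 9/2)

Barycentric coordinates of S with respect to PQR: (1/5, 2/5, 2/5).
On side QR the P-coordinate is zero; dropping S's P-weight 1/5 and renormalizing the remaining 2/5 : 2/5 gives weights 1/2, 1/2 on Q, R.
T = (1/2)·(-11, 9) + (1/2)·(1, 0) = (-5, 9/2).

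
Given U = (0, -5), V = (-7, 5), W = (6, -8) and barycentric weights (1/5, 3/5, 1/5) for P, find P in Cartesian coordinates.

P = (1/5)·U + (3/5)·V + (1/5)·W.
x-coordinate: (1/5)·0 + (3/5)·(-7) + (1/5)·6 = -3.
y-coordinate: (1/5)·(-5) + (3/5)·5 + (1/5)·(-8) = 2/5.

(-3, 2/5)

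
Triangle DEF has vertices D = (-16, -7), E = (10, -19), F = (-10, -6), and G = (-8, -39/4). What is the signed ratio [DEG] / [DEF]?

[DEF] = ½·((-16)·(-19−(-6)) + 10·(-6−(-7)) + (-10)·(-7−(-19))) = ½·(208 + 10 − 120) = 49.
[DEG] = ½·((-16)·(-19−(-39/4)) + 10·(-39/4−(-7)) + (-8)·(-7−(-19))) = ½·(148 − 55/2 − 96) = 49/4, so the ratio is (49/4)/49 = 1/4.

1/4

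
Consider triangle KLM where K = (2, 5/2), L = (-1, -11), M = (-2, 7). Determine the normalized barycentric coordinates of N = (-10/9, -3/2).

(1/9, 4/9, 4/9)

Signed area of the reference triangle: [KLM] = ½·(2·(-11−7) + (-1)·(7−(5/2)) + (-2)·(5/2−(-11))) = ½·(-36 − 9/2 − 27) = -135/4.
[NLM] = ½·((-10/9)·(-11−7) + (-1)·(7−(-3/2)) + (-2)·(-3/2−(-11))) = ½·(20 − 17/2 − 19) = -15/4, so the K-coordinate is (-15/4)/(-135/4) = 1/9.
[KNM] = ½·(2·(-3/2−7) + (-10/9)·(7−(5/2)) + (-2)·(5/2−(-3/2))) = ½·(-17 − 5 − 8) = -15, so the L-coordinate is 4/9.
[KLN] = ½·(2·(-11−(-3/2)) + (-1)·(-3/2−(5/2)) + (-10/9)·(5/2−(-11))) = ½·(-19 + 4 − 15) = -15, so the M-coordinate is 4/9.
Check: 1/9 + 4/9 + 4/9 = 1.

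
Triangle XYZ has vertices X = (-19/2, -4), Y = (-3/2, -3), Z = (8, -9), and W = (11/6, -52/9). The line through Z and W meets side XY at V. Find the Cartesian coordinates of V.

(-31/10, -16/5)

Barycentric coordinates of W with respect to XYZ: (1/9, 4/9, 4/9).
On side XY the Z-coordinate is zero; dropping W's Z-weight 4/9 and renormalizing the remaining 1/9 : 4/9 gives weights 1/5, 4/5 on X, Y.
V = (1/5)·(-19/2, -4) + (4/5)·(-3/2, -3) = (-31/10, -16/5).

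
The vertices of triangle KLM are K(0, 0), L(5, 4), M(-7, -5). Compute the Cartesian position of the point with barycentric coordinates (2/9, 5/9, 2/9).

(11/9, 10/9)

N = (2/9)·K + (5/9)·L + (2/9)·M.
x-coordinate: (2/9)·0 + (5/9)·5 + (2/9)·(-7) = 11/9.
y-coordinate: (2/9)·0 + (5/9)·4 + (2/9)·(-5) = 10/9.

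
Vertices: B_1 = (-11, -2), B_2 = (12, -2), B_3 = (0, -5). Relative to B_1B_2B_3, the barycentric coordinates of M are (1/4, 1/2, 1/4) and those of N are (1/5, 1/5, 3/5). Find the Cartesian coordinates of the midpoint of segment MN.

Barycentric coordinates of the midpoint are the average: (9/40, 7/20, 17/40).
Converting: (9/40)·B_1 + (7/20)·B_2 + (17/40)·B_3 = (69/40, -131/40).

(69/40, -131/40)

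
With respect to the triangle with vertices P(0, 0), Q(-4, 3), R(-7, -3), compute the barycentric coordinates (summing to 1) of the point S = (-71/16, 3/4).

Signed area of the reference triangle: [PQR] = ½·(0·(3−(-3)) + (-4)·(-3−0) + (-7)·(0−3)) = ½·(0 + 12 + 21) = 33/2.
[SQR] = ½·((-71/16)·(3−(-3)) + (-4)·(-3−(3/4)) + (-7)·(3/4−3)) = ½·(-213/8 + 15 + 63/4) = 33/16, so the P-coordinate is (33/16)/(33/2) = 1/8.
[PSR] = ½·(0·(3/4−(-3)) + (-71/16)·(-3−0) + (-7)·(0−(3/4))) = ½·(0 + 213/16 + 21/4) = 297/32, so the Q-coordinate is 9/16.
[PQS] = ½·(0·(3−(3/4)) + (-4)·(3/4−0) + (-71/16)·(0−3)) = ½·(0 − 3 + 213/16) = 165/32, so the R-coordinate is 5/16.

(1/8, 9/16, 5/16)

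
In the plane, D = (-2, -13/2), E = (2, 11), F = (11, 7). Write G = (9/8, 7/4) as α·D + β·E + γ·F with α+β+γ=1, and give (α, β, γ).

Signed area of the reference triangle: [DEF] = ½·((-2)·(11−7) + 2·(7−(-13/2)) + 11·(-13/2−11)) = ½·(-8 + 27 − 385/2) = -347/4.
[GEF] = ½·((9/8)·(11−7) + 2·(7−(7/4)) + 11·(7/4−11)) = ½·(9/2 + 21/2 − 407/4) = -347/8, so the D-coordinate is (-347/8)/(-347/4) = 1/2.
[DGF] = ½·((-2)·(7/4−7) + (9/8)·(7−(-13/2)) + 11·(-13/2−(7/4))) = ½·(21/2 + 243/16 − 363/4) = -1041/32, so the E-coordinate is 3/8.
[DEG] = ½·((-2)·(11−(7/4)) + 2·(7/4−(-13/2)) + (9/8)·(-13/2−11)) = ½·(-37/2 + 33/2 − 315/16) = -347/32, so the F-coordinate is 1/8.

(1/2, 3/8, 1/8)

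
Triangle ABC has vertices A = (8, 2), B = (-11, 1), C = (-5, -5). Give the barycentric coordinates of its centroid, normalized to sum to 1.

(1/3, 1/3, 1/3)

The centroid is the average of the vertices, so each weight is 1/3.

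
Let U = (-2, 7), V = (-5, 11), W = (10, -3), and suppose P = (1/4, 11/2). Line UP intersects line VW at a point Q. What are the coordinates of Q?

Barycentric coordinates of P with respect to UVW: (1/2, 1/4, 1/4).
On side VW the U-coordinate is zero; dropping P's U-weight 1/2 and renormalizing the remaining 1/4 : 1/4 gives weights 1/2, 1/2 on V, W.
Q = (1/2)·(-5, 11) + (1/2)·(10, -3) = (5/2, 4).

(5/2, 4)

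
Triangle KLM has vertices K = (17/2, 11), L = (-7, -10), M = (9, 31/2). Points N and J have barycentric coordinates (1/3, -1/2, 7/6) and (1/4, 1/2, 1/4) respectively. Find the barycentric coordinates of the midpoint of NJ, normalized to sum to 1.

Since both coordinate triples sum to 1, the midpoint's barycentrics are the componentwise average.
(1/3+1/4)/2 = 7/24; similarly 0 and 17/24.

(7/24, 0, 17/24)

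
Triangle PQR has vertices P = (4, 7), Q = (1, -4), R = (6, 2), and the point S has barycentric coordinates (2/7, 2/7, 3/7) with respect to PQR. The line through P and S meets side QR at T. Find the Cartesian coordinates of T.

Line PS meets QR where the P-coordinate vanishes; zeroing S's P-weight and renormalizing leaves Q, R-weights 2/7 : 3/7 → (2/5, 3/5).
So T = (2/5)·Q + (3/5)·R = (4, -2/5).

(4, -2/5)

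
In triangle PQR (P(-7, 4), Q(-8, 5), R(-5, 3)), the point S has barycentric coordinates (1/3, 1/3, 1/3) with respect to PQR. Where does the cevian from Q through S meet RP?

(-6, 7/2)

Line QS meets RP where the Q-coordinate vanishes; zeroing S's Q-weight and renormalizing leaves R, P-weights 1/3 : 1/3 → (1/2, 1/2).
So T = (1/2)·R + (1/2)·P = (-6, 7/2).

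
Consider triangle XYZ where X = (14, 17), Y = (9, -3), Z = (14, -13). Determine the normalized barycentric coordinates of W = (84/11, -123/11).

Signed area of the reference triangle: [XYZ] = ½·(14·(-3−(-13)) + 9·(-13−17) + 14·(17−(-3))) = ½·(140 − 270 + 280) = 75.
[WYZ] = ½·((84/11)·(-3−(-13)) + 9·(-13−(-123/11)) + 14·(-123/11−(-3))) = ½·(840/11 − 180/11 − 1260/11) = -300/11, so the X-coordinate is (-300/11)/75 = -4/11.
[XWZ] = ½·(14·(-123/11−(-13)) + (84/11)·(-13−17) + 14·(17−(-123/11))) = ½·(280/11 − 2520/11 + 4340/11) = 1050/11, so the Y-coordinate is 14/11.
[XYW] = ½·(14·(-3−(-123/11)) + 9·(-123/11−17) + (84/11)·(17−(-3))) = ½·(1260/11 − 2790/11 + 1680/11) = 75/11, so the Z-coordinate is 1/11.

(-4/11, 14/11, 1/11)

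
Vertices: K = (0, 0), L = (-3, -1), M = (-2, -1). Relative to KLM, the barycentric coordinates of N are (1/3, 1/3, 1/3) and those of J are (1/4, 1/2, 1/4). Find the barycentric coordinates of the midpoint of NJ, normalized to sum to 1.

Since both coordinate triples sum to 1, the midpoint's barycentrics are the componentwise average.
(1/3+1/4)/2 = 7/24; similarly 5/12 and 7/24.

(7/24, 5/12, 7/24)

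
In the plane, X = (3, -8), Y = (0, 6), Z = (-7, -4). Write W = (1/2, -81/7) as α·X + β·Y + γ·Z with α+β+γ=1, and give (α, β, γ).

Signed area of the reference triangle: [XYZ] = ½·(3·(6−(-4)) + 0·(-4−(-8)) + (-7)·(-8−6)) = ½·(30 + 0 + 98) = 64.
[WYZ] = ½·((1/2)·(6−(-4)) + 0·(-4−(-81/7)) + (-7)·(-81/7−6)) = ½·(5 + 0 + 123) = 64, so the X-coordinate is 64/64 = 1.
[XWZ] = ½·(3·(-81/7−(-4)) + (1/2)·(-4−(-8)) + (-7)·(-8−(-81/7))) = ½·(-159/7 + 2 − 25) = -160/7, so the Y-coordinate is -5/14.
[XYW] = ½·(3·(6−(-81/7)) + 0·(-81/7−(-8)) + (1/2)·(-8−6)) = ½·(369/7 + 0 − 7) = 160/7, so the Z-coordinate is 5/14.
Check: 1 − 5/14 + 5/14 = 1.

(1, -5/14, 5/14)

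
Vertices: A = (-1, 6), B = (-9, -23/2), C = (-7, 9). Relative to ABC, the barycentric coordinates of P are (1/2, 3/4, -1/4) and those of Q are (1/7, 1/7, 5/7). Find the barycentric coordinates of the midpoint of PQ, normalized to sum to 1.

Since both coordinate triples sum to 1, the midpoint's barycentrics are the componentwise average.
(1/2+1/7)/2 = 9/28; similarly 25/56 and 13/56.

(9/28, 25/56, 13/56)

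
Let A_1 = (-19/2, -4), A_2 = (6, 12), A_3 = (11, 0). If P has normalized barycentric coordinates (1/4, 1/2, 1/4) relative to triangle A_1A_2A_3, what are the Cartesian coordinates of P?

(27/8, 5)

P = (1/4)·A_1 + (1/2)·A_2 + (1/4)·A_3.
x-coordinate: (1/4)·(-19/2) + (1/2)·6 + (1/4)·11 = 27/8.
y-coordinate: (1/4)·(-4) + (1/2)·12 + (1/4)·0 = 5.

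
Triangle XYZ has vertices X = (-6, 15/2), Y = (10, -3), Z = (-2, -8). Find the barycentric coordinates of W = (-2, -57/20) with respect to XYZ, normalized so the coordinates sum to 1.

Signed area of the reference triangle: [XYZ] = ½·((-6)·(-3−(-8)) + 10·(-8−(15/2)) + (-2)·(15/2−(-3))) = ½·(-30 − 155 − 21) = -103.
[WYZ] = ½·((-2)·(-3−(-8)) + 10·(-8−(-57/20)) + (-2)·(-57/20−(-3))) = ½·(-10 − 103/2 − 3/10) = -309/10, so the X-coordinate is (-309/10)/(-103) = 3/10.
[XWZ] = ½·((-6)·(-57/20−(-8)) + (-2)·(-8−(15/2)) + (-2)·(15/2−(-57/20))) = ½·(-309/10 + 31 − 207/10) = -103/10, so the Y-coordinate is 1/10.
[XYW] = ½·((-6)·(-3−(-57/20)) + 10·(-57/20−(15/2)) + (-2)·(15/2−(-3))) = ½·(9/10 − 207/2 − 21) = -309/5, so the Z-coordinate is 3/5.

(3/10, 1/10, 3/5)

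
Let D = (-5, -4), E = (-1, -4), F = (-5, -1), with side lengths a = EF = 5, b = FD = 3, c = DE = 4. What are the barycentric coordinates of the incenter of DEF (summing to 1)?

The incenter has barycentric coordinates proportional to the opposite side lengths: (5 : 3 : 4).
Normalizing by 5+3+4 = 12 gives (5/12, 1/4, 1/3).

(5/12, 1/4, 1/3)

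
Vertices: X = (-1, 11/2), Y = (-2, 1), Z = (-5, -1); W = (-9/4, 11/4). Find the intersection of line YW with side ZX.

Barycentric coordinates of W with respect to XYZ: (1/2, 1/4, 1/4).
On side ZX the Y-coordinate is zero; dropping W's Y-weight 1/4 and renormalizing the remaining 1/4 : 1/2 gives weights 1/3, 2/3 on Z, X.
V = (1/3)·(-5, -1) + (2/3)·(-1, 11/2) = (-7/3, 10/3).

(-7/3, 10/3)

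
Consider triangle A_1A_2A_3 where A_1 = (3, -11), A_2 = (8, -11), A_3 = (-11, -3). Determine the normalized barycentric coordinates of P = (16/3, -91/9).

Signed area of the reference triangle: [A_1A_2A_3] = ½·(3·(-11−(-3)) + 8·(-3−(-11)) + (-11)·(-11−(-11))) = ½·(-24 + 64 + 0) = 20.
[PA_2A_3] = ½·((16/3)·(-11−(-3)) + 8·(-3−(-91/9)) + (-11)·(-91/9−(-11))) = ½·(-128/3 + 512/9 − 88/9) = 20/9, so the A_1-coordinate is (20/9)/20 = 1/9.
[A_1PA_3] = ½·(3·(-91/9−(-3)) + (16/3)·(-3−(-11)) + (-11)·(-11−(-91/9))) = ½·(-64/3 + 128/3 + 88/9) = 140/9, so the A_2-coordinate is 7/9.
[A_1A_2P] = ½·(3·(-11−(-91/9)) + 8·(-91/9−(-11)) + (16/3)·(-11−(-11))) = ½·(-8/3 + 64/9 + 0) = 20/9, so the A_3-coordinate is 1/9.
Check: 1/9 + 7/9 + 1/9 = 1.

(1/9, 7/9, 1/9)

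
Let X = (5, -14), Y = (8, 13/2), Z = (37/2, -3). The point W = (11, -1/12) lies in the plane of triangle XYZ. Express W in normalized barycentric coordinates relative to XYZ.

Signed area of the reference triangle: [XYZ] = ½·(5·(13/2−(-3)) + 8·(-3−(-14)) + (37/2)·(-14−(13/2))) = ½·(95/2 + 88 − 1517/4) = -975/8.
[WYZ] = ½·(11·(13/2−(-3)) + 8·(-3−(-1/12)) + (37/2)·(-1/12−(13/2))) = ½·(209/2 − 70/3 − 2923/24) = -325/16, so the X-coordinate is (-325/16)/(-975/8) = 1/6.
[XWZ] = ½·(5·(-1/12−(-3)) + 11·(-3−(-14)) + (37/2)·(-14−(-1/12))) = ½·(175/12 + 121 − 6179/24) = -975/16, so the Y-coordinate is 1/2.
[XYW] = ½·(5·(13/2−(-1/12)) + 8·(-1/12−(-14)) + 11·(-14−(13/2))) = ½·(395/12 + 334/3 − 451/2) = -325/8, so the Z-coordinate is 1/3.

(1/6, 1/2, 1/3)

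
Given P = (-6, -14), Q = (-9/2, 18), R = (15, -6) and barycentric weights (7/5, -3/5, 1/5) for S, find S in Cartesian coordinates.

(-27/10, -158/5)

S = (7/5)·P + (-3/5)·Q + (1/5)·R.
x-coordinate: (7/5)·(-6) + (-3/5)·(-9/2) + (1/5)·15 = -27/10.
y-coordinate: (7/5)·(-14) + (-3/5)·18 + (1/5)·(-6) = -158/5.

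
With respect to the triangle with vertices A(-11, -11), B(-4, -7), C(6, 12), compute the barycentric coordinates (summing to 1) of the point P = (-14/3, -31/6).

Signed area of the reference triangle: [ABC] = ½·((-11)·(-7−12) + (-4)·(12−(-11)) + 6·(-11−(-7))) = ½·(209 − 92 − 24) = 93/2.
[PBC] = ½·((-14/3)·(-7−12) + (-4)·(12−(-31/6)) + 6·(-31/6−(-7))) = ½·(266/3 − 206/3 + 11) = 31/2, so the A-coordinate is (31/2)/(93/2) = 1/3.
[APC] = ½·((-11)·(-31/6−12) + (-14/3)·(12−(-11)) + 6·(-11−(-31/6))) = ½·(1133/6 − 322/3 − 35) = 93/4, so the B-coordinate is 1/2.
[ABP] = ½·((-11)·(-7−(-31/6)) + (-4)·(-31/6−(-11)) + (-14/3)·(-11−(-7))) = ½·(121/6 − 70/3 + 56/3) = 31/4, so the C-coordinate is 1/6.

(1/3, 1/2, 1/6)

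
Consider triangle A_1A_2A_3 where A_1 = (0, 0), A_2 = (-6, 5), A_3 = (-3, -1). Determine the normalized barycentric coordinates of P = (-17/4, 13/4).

Signed area of the reference triangle: [A_1A_2A_3] = ½·(0·(5−(-1)) + (-6)·(-1−0) + (-3)·(0−5)) = ½·(0 + 6 + 15) = 21/2.
[PA_2A_3] = ½·((-17/4)·(5−(-1)) + (-6)·(-1−(13/4)) + (-3)·(13/4−5)) = ½·(-51/2 + 51/2 + 21/4) = 21/8, so the A_1-coordinate is (21/8)/(21/2) = 1/4.
[A_1PA_3] = ½·(0·(13/4−(-1)) + (-17/4)·(-1−0) + (-3)·(0−(13/4))) = ½·(0 + 17/4 + 39/4) = 7, so the A_2-coordinate is 2/3.
[A_1A_2P] = ½·(0·(5−(13/4)) + (-6)·(13/4−0) + (-17/4)·(0−5)) = ½·(0 − 39/2 + 85/4) = 7/8, so the A_3-coordinate is 1/12.
Check: 1/4 + 2/3 + 1/12 = 1.

(1/4, 2/3, 1/12)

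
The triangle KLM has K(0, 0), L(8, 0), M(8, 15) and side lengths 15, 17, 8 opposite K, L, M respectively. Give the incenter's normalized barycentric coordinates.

(3/8, 17/40, 1/5)

The incenter has barycentric coordinates proportional to the opposite side lengths: (15 : 17 : 8).
Normalizing by 15+17+8 = 40 gives (3/8, 17/40, 1/5).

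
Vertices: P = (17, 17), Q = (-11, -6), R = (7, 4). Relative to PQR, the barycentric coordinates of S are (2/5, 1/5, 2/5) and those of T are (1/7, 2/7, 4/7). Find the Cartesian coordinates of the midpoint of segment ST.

Barycentric coordinates of the midpoint are the average: (19/70, 17/70, 17/35).
Converting: (19/70)·P + (17/70)·Q + (17/35)·R = (187/35, 51/10).

(187/35, 51/10)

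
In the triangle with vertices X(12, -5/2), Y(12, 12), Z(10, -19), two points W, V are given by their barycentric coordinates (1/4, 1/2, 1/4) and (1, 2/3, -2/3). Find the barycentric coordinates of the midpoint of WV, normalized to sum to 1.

(5/8, 7/12, -5/24)

Since both coordinate triples sum to 1, the midpoint's barycentrics are the componentwise average.
(1/4+1)/2 = 5/8; similarly 7/12 and -5/24.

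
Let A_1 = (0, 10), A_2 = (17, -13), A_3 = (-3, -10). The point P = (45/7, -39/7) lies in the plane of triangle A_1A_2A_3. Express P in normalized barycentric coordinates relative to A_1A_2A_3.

Signed area of the reference triangle: [A_1A_2A_3] = ½·(0·(-13−(-10)) + 17·(-10−10) + (-3)·(10−(-13))) = ½·(0 − 340 − 69) = -409/2.
[PA_2A_3] = ½·((45/7)·(-13−(-10)) + 17·(-10−(-39/7)) + (-3)·(-39/7−(-13))) = ½·(-135/7 − 527/7 − 156/7) = -409/7, so the A_1-coordinate is (-409/7)/(-409/2) = 2/7.
[A_1PA_3] = ½·(0·(-39/7−(-10)) + (45/7)·(-10−10) + (-3)·(10−(-39/7))) = ½·(0 − 900/7 − 327/7) = -1227/14, so the A_2-coordinate is 3/7.
[A_1A_2P] = ½·(0·(-13−(-39/7)) + 17·(-39/7−10) + (45/7)·(10−(-13))) = ½·(0 − 1853/7 + 1035/7) = -409/7, so the A_3-coordinate is 2/7.
Check: 2/7 + 3/7 + 2/7 = 1.

(2/7, 3/7, 2/7)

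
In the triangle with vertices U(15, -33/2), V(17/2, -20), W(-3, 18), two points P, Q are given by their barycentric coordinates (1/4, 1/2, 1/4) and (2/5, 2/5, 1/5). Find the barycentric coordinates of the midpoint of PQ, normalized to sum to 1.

Since both coordinate triples sum to 1, the midpoint's barycentrics are the componentwise average.
(1/4+2/5)/2 = 13/40; similarly 9/20 and 9/40.

(13/40, 9/20, 9/40)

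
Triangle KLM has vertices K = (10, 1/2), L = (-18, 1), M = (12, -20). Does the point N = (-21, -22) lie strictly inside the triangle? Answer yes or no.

no

Barycentric coordinates of N: (-251/191, 1361/1146, 1291/1146).
The three coordinates are negative, positive, positive; a point is interior exactly when all three are positive.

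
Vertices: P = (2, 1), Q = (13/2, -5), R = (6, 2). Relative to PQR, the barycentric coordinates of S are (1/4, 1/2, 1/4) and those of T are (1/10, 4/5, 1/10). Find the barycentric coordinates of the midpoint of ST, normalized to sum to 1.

Since both coordinate triples sum to 1, the midpoint's barycentrics are the componentwise average.
(1/4+1/10)/2 = 7/40; similarly 13/20 and 7/40.

(7/40, 13/20, 7/40)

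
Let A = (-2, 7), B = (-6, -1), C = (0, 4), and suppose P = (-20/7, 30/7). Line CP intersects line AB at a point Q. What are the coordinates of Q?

Barycentric coordinates of P with respect to ABC: (4/7, 2/7, 1/7).
On side AB the C-coordinate is zero; dropping P's C-weight 1/7 and renormalizing the remaining 4/7 : 2/7 gives weights 2/3, 1/3 on A, B.
Q = (2/3)·(-2, 7) + (1/3)·(-6, -1) = (-10/3, 13/3).

(-10/3, 13/3)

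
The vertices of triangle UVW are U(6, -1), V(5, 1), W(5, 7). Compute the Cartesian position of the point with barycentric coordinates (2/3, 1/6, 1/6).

(17/3, 2/3)

P = (2/3)·U + (1/6)·V + (1/6)·W.
x-coordinate: (2/3)·6 + (1/6)·5 + (1/6)·5 = 17/3.
y-coordinate: (2/3)·(-1) + (1/6)·1 + (1/6)·7 = 2/3.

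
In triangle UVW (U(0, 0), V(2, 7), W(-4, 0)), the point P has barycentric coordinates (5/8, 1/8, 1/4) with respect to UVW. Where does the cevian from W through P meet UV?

(1/3, 7/6)

Line WP meets UV where the W-coordinate vanishes; zeroing P's W-weight and renormalizing leaves U, V-weights 5/8 : 1/8 → (5/6, 1/6).
So Q = (5/6)·U + (1/6)·V = (1/3, 7/6).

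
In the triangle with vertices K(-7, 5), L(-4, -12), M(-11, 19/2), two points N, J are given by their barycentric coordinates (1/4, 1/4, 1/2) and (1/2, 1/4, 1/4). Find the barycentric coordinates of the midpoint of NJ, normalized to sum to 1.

(3/8, 1/4, 3/8)

Since both coordinate triples sum to 1, the midpoint's barycentrics are the componentwise average.
(1/4+1/2)/2 = 3/8; similarly 1/4 and 3/8.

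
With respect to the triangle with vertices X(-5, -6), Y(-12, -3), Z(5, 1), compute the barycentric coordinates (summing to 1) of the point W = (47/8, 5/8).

Signed area of the reference triangle: [XYZ] = ½·((-5)·(-3−1) + (-12)·(1−(-6)) + 5·(-6−(-3))) = ½·(20 − 84 − 15) = -79/2.
[WYZ] = ½·((47/8)·(-3−1) + (-12)·(1−(5/8)) + 5·(5/8−(-3))) = ½·(-47/2 − 9/2 + 145/8) = -79/16, so the X-coordinate is (-79/16)/(-79/2) = 1/8.
[XWZ] = ½·((-5)·(5/8−1) + (47/8)·(1−(-6)) + 5·(-6−(5/8))) = ½·(15/8 + 329/8 − 265/8) = 79/16, so the Y-coordinate is -1/8.
[XYW] = ½·((-5)·(-3−(5/8)) + (-12)·(5/8−(-6)) + (47/8)·(-6−(-3))) = ½·(145/8 − 159/2 − 141/8) = -79/2, so the Z-coordinate is 1.
Check: 1/8 − 1/8 + 1 = 1.

(1/8, -1/8, 1)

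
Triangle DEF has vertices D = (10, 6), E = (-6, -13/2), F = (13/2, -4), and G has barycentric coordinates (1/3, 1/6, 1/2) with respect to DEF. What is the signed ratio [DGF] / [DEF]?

The signed ratio [DGF]/[DEF] equals the barycentric coordinate of G at vertex E, which is 1/6.

1/6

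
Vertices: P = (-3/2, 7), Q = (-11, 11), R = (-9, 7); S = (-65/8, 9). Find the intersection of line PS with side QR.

Barycentric coordinates of S with respect to PQR: (1/4, 1/2, 1/4).
On side QR the P-coordinate is zero; dropping S's P-weight 1/4 and renormalizing the remaining 1/2 : 1/4 gives weights 2/3, 1/3 on Q, R.
T = (2/3)·(-11, 11) + (1/3)·(-9, 7) = (-31/3, 29/3).

(-31/3, 29/3)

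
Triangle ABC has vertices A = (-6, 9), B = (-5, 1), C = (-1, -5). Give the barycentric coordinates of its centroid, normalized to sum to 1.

The centroid is the average of the vertices, so each weight is 1/3.

(1/3, 1/3, 1/3)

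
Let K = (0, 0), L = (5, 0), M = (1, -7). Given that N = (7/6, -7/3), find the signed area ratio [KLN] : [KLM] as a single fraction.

[KLM] = ½·(0·(0−(-7)) + 5·(-7−0) + 1·(0−0)) = ½·(0 − 35 + 0) = -35/2.
[KLN] = ½·(0·(0−(-7/3)) + 5·(-7/3−0) + (7/6)·(0−0)) = ½·(0 − 35/3 + 0) = -35/6, so the ratio is (-35/6)/(-35/2) = 1/3.

1/3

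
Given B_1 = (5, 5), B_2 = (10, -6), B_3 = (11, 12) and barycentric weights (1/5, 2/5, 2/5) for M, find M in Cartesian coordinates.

(47/5, 17/5)

M = (1/5)·B_1 + (2/5)·B_2 + (2/5)·B_3.
x-coordinate: (1/5)·5 + (2/5)·10 + (2/5)·11 = 47/5.
y-coordinate: (1/5)·5 + (2/5)·(-6) + (2/5)·12 = 17/5.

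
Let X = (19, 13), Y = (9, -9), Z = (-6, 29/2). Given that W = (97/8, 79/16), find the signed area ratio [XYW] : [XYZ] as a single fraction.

1/8

[XYZ] = ½·(19·(-9−(29/2)) + 9·(29/2−13) + (-6)·(13−(-9))) = ½·(-893/2 + 27/2 − 132) = -565/2.
[XYW] = ½·(19·(-9−(79/16)) + 9·(79/16−13) + (97/8)·(13−(-9))) = ½·(-4237/16 − 1161/16 + 1067/4) = -565/16, so the ratio is (-565/16)/(-565/2) = 1/8.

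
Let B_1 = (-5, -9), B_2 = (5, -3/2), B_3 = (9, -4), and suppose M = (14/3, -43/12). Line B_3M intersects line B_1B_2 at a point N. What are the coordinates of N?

Barycentric coordinates of M with respect to B_1B_2B_3: (1/6, 1/2, 1/3).
On side B_1B_2 the B_3-coordinate is zero; dropping M's B_3-weight 1/3 and renormalizing the remaining 1/6 : 1/2 gives weights 1/4, 3/4 on B_1, B_2.
N = (1/4)·(-5, -9) + (3/4)·(5, -3/2) = (5/2, -27/8).

(5/2, -27/8)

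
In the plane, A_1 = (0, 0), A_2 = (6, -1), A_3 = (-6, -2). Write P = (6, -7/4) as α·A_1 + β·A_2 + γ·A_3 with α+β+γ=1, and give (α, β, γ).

Signed area of the reference triangle: [A_1A_2A_3] = ½·(0·(-1−(-2)) + 6·(-2−0) + (-6)·(0−(-1))) = ½·(0 − 12 − 6) = -9.
[PA_2A_3] = ½·(6·(-1−(-2)) + 6·(-2−(-7/4)) + (-6)·(-7/4−(-1))) = ½·(6 − 3/2 + 9/2) = 9/2, so the A_1-coordinate is (9/2)/(-9) = -1/2.
[A_1PA_3] = ½·(0·(-7/4−(-2)) + 6·(-2−0) + (-6)·(0−(-7/4))) = ½·(0 − 12 − 21/2) = -45/4, so the A_2-coordinate is 5/4.
[A_1A_2P] = ½·(0·(-1−(-7/4)) + 6·(-7/4−0) + 6·(0−(-1))) = ½·(0 − 21/2 + 6) = -9/4, so the A_3-coordinate is 1/4.
Check: -1/2 + 5/4 + 1/4 = 1.

(-1/2, 5/4, 1/4)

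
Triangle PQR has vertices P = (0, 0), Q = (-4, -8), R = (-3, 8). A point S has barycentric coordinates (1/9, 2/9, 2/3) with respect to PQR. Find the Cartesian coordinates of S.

(-26/9, 32/9)

S = (1/9)·P + (2/9)·Q + (2/3)·R.
x-coordinate: (1/9)·0 + (2/9)·(-4) + (2/3)·(-3) = -26/9.
y-coordinate: (1/9)·0 + (2/9)·(-8) + (2/3)·8 = 32/9.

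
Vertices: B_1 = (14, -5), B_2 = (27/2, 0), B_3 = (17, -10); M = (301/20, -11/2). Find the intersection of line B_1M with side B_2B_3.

Barycentric coordinates of M with respect to B_1B_2B_3: (3/10, 3/10, 2/5).
On side B_2B_3 the B_1-coordinate is zero; dropping M's B_1-weight 3/10 and renormalizing the remaining 3/10 : 2/5 gives weights 3/7, 4/7 on B_2, B_3.
N = (3/7)·(27/2, 0) + (4/7)·(17, -10) = (31/2, -40/7).

(31/2, -40/7)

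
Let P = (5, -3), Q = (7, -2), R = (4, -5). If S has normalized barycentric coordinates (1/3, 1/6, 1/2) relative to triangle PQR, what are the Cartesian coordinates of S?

(29/6, -23/6)

S = (1/3)·P + (1/6)·Q + (1/2)·R.
x-coordinate: (1/3)·5 + (1/6)·7 + (1/2)·4 = 29/6.
y-coordinate: (1/3)·(-3) + (1/6)·(-2) + (1/2)·(-5) = -23/6.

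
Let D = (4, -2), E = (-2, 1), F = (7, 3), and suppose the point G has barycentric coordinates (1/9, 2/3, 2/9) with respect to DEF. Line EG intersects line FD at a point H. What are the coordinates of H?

(6, 4/3)

Line EG meets FD where the E-coordinate vanishes; zeroing G's E-weight and renormalizing leaves F, D-weights 2/9 : 1/9 → (2/3, 1/3).
So H = (2/3)·F + (1/3)·D = (6, 4/3).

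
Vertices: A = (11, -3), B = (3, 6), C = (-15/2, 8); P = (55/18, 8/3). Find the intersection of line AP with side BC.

Barycentric coordinates of P with respect to ABC: (4/9, 2/9, 1/3).
On side BC the A-coordinate is zero; dropping P's A-weight 4/9 and renormalizing the remaining 2/9 : 1/3 gives weights 2/5, 3/5 on B, C.
Q = (2/5)·(3, 6) + (3/5)·(-15/2, 8) = (-33/10, 36/5).

(-33/10, 36/5)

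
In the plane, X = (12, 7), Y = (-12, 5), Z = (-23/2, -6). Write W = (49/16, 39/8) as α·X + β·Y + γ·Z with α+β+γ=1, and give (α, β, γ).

(5/8, 1/4, 1/8)

Signed area of the reference triangle: [XYZ] = ½·(12·(5−(-6)) + (-12)·(-6−7) + (-23/2)·(7−5)) = ½·(132 + 156 − 23) = 265/2.
[WYZ] = ½·((49/16)·(5−(-6)) + (-12)·(-6−(39/8)) + (-23/2)·(39/8−5)) = ½·(539/16 + 261/2 + 23/16) = 1325/16, so the X-coordinate is (1325/16)/(265/2) = 5/8.
[XWZ] = ½·(12·(39/8−(-6)) + (49/16)·(-6−7) + (-23/2)·(7−(39/8))) = ½·(261/2 − 637/16 − 391/16) = 265/8, so the Y-coordinate is 1/4.
[XYW] = ½·(12·(5−(39/8)) + (-12)·(39/8−7) + (49/16)·(7−5)) = ½·(3/2 + 51/2 + 49/8) = 265/16, so the Z-coordinate is 1/8.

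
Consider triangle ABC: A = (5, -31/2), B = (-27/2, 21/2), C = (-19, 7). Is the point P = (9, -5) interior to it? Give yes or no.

no

Barycentric coordinates of P: (656/831, 456/277, -1193/831).
The three coordinates are positive, positive, negative; a point is interior exactly when all three are positive.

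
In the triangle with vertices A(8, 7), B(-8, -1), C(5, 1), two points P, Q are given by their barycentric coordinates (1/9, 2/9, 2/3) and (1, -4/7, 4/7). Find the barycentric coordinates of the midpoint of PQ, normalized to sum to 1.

Since both coordinate triples sum to 1, the midpoint's barycentrics are the componentwise average.
(1/9+1)/2 = 5/9; similarly -11/63 and 13/21.

(5/9, -11/63, 13/21)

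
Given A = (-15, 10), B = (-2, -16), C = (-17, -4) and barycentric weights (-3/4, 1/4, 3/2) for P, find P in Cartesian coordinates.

(-59/4, -35/2)

P = (-3/4)·A + (1/4)·B + (3/2)·C.
x-coordinate: (-3/4)·(-15) + (1/4)·(-2) + (3/2)·(-17) = -59/4.
y-coordinate: (-3/4)·10 + (1/4)·(-16) + (3/2)·(-4) = -35/2.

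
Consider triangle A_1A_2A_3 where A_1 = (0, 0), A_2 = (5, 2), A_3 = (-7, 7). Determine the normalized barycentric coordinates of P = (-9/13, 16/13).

Signed area of the reference triangle: [A_1A_2A_3] = ½·(0·(2−7) + 5·(7−0) + (-7)·(0−2)) = ½·(0 + 35 + 14) = 49/2.
[PA_2A_3] = ½·((-9/13)·(2−7) + 5·(7−(16/13)) + (-7)·(16/13−2)) = ½·(45/13 + 375/13 + 70/13) = 245/13, so the A_1-coordinate is (245/13)/(49/2) = 10/13.
[A_1PA_3] = ½·(0·(16/13−7) + (-9/13)·(7−0) + (-7)·(0−(16/13))) = ½·(0 − 63/13 + 112/13) = 49/26, so the A_2-coordinate is 1/13.
[A_1A_2P] = ½·(0·(2−(16/13)) + 5·(16/13−0) + (-9/13)·(0−2)) = ½·(0 + 80/13 + 18/13) = 49/13, so the A_3-coordinate is 2/13.
Check: 10/13 + 1/13 + 2/13 = 1.

(10/13, 1/13, 2/13)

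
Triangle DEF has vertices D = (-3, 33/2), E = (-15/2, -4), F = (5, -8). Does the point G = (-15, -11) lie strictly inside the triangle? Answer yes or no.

Barycentric coordinates of G: (-470/1097, 2056/1097, -489/1097).
The three coordinates are negative, positive, negative; a point is interior exactly when all three are positive.

no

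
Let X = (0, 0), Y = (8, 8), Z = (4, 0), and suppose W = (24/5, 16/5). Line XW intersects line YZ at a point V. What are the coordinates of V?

(6, 4)

Barycentric coordinates of W with respect to XYZ: (1/5, 2/5, 2/5).
On side YZ the X-coordinate is zero; dropping W's X-weight 1/5 and renormalizing the remaining 2/5 : 2/5 gives weights 1/2, 1/2 on Y, Z.
V = (1/2)·(8, 8) + (1/2)·(4, 0) = (6, 4).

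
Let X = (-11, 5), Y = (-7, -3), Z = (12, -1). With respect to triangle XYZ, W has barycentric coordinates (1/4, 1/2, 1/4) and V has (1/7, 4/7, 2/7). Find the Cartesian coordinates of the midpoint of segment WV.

Barycentric coordinates of the midpoint are the average: (11/56, 15/28, 15/56).
Converting: (11/56)·X + (15/28)·Y + (15/56)·Z = (-151/56, -25/28).

(-151/56, -25/28)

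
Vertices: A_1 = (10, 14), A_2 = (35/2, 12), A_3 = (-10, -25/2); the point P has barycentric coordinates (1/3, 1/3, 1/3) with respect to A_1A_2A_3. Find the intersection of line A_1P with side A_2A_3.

(15/4, -1/4)

Line A_1P meets A_2A_3 where the A_1-coordinate vanishes; zeroing P's A_1-weight and renormalizing leaves A_2, A_3-weights 1/3 : 1/3 → (1/2, 1/2).
So Q = (1/2)·A_2 + (1/2)·A_3 = (15/4, -1/4).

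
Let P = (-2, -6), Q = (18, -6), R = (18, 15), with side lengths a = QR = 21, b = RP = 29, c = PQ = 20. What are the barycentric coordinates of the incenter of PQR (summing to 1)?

(3/10, 29/70, 2/7)

The incenter has barycentric coordinates proportional to the opposite side lengths: (21 : 29 : 20).
Normalizing by 21+29+20 = 70 gives (3/10, 29/70, 2/7).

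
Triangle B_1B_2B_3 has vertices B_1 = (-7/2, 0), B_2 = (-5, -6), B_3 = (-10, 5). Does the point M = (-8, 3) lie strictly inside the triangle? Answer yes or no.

yes

Barycentric coordinates of M: (8/31, 2/31, 21/31).
The three coordinates are positive, positive, positive; a point is interior exactly when all three are positive.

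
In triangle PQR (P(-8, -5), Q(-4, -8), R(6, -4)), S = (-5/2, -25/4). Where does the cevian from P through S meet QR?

Barycentric coordinates of S with respect to PQR: (1/4, 1/2, 1/4).
On side QR the P-coordinate is zero; dropping S's P-weight 1/4 and renormalizing the remaining 1/2 : 1/4 gives weights 2/3, 1/3 on Q, R.
T = (2/3)·(-4, -8) + (1/3)·(6, -4) = (-2/3, -20/3).

(-2/3, -20/3)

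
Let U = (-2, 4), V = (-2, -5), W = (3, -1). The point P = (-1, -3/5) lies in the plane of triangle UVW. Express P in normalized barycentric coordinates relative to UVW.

Signed area of the reference triangle: [UVW] = ½·((-2)·(-5−(-1)) + (-2)·(-1−4) + 3·(4−(-5))) = ½·(8 + 10 + 27) = 45/2.
[PVW] = ½·((-1)·(-5−(-1)) + (-2)·(-1−(-3/5)) + 3·(-3/5−(-5))) = ½·(4 + 4/5 + 66/5) = 9, so the U-coordinate is 9/(45/2) = 2/5.
[UPW] = ½·((-2)·(-3/5−(-1)) + (-1)·(-1−4) + 3·(4−(-3/5))) = ½·(-4/5 + 5 + 69/5) = 9, so the V-coordinate is 2/5.
[UVP] = ½·((-2)·(-5−(-3/5)) + (-2)·(-3/5−4) + (-1)·(4−(-5))) = ½·(44/5 + 46/5 − 9) = 9/2, so the W-coordinate is 1/5.
Check: 2/5 + 2/5 + 1/5 = 1.

(2/5, 2/5, 1/5)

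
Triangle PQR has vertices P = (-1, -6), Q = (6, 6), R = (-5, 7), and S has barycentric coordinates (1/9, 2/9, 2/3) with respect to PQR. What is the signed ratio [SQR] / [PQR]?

The signed ratio [SQR]/[PQR] equals the barycentric coordinate of S at vertex P, which is 1/9.

1/9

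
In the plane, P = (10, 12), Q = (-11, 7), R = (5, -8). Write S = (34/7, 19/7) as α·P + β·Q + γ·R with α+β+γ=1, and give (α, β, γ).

(3/7, 1/7, 3/7)

Signed area of the reference triangle: [PQR] = ½·(10·(7−(-8)) + (-11)·(-8−12) + 5·(12−7)) = ½·(150 + 220 + 25) = 395/2.
[SQR] = ½·((34/7)·(7−(-8)) + (-11)·(-8−(19/7)) + 5·(19/7−7)) = ½·(510/7 + 825/7 − 150/7) = 1185/14, so the P-coordinate is (1185/14)/(395/2) = 3/7.
[PSR] = ½·(10·(19/7−(-8)) + (34/7)·(-8−12) + 5·(12−(19/7))) = ½·(750/7 − 680/7 + 325/7) = 395/14, so the Q-coordinate is 1/7.
[PQS] = ½·(10·(7−(19/7)) + (-11)·(19/7−12) + (34/7)·(12−7)) = ½·(300/7 + 715/7 + 170/7) = 1185/14, so the R-coordinate is 3/7.
Check: 3/7 + 1/7 + 3/7 = 1.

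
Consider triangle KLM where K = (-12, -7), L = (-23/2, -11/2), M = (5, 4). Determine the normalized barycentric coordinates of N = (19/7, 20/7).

Signed area of the reference triangle: [KLM] = ½·((-12)·(-11/2−4) + (-23/2)·(4−(-7)) + 5·(-7−(-11/2))) = ½·(114 − 253/2 − 15/2) = -10.
[NLM] = ½·((19/7)·(-11/2−4) + (-23/2)·(4−(20/7)) + 5·(20/7−(-11/2))) = ½·(-361/14 − 92/7 + 585/14) = 10/7, so the K-coordinate is (10/7)/(-10) = -1/7.
[KNM] = ½·((-12)·(20/7−4) + (19/7)·(4−(-7)) + 5·(-7−(20/7))) = ½·(96/7 + 209/7 − 345/7) = -20/7, so the L-coordinate is 2/7.
[KLN] = ½·((-12)·(-11/2−(20/7)) + (-23/2)·(20/7−(-7)) + (19/7)·(-7−(-11/2))) = ½·(702/7 − 1587/14 − 57/14) = -60/7, so the M-coordinate is 6/7.

(-1/7, 2/7, 6/7)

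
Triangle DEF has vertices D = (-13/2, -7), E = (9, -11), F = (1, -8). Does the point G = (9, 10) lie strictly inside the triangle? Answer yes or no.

Barycentric coordinates of G: (-336/29, -286/29, 651/29).
The three coordinates are negative, negative, positive; a point is interior exactly when all three are positive.

no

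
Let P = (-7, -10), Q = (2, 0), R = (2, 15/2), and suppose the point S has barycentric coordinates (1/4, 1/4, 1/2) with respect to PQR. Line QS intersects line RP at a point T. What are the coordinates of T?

(-1, 5/3)

Line QS meets RP where the Q-coordinate vanishes; zeroing S's Q-weight and renormalizing leaves R, P-weights 1/2 : 1/4 → (2/3, 1/3).
So T = (2/3)·R + (1/3)·P = (-1, 5/3).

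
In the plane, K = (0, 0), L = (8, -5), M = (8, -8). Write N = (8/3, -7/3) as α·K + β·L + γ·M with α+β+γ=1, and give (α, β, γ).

Signed area of the reference triangle: [KLM] = ½·(0·(-5−(-8)) + 8·(-8−0) + 8·(0−(-5))) = ½·(0 − 64 + 40) = -12.
[NLM] = ½·((8/3)·(-5−(-8)) + 8·(-8−(-7/3)) + 8·(-7/3−(-5))) = ½·(8 − 136/3 + 64/3) = -8, so the K-coordinate is (-8)/(-12) = 2/3.
[KNM] = ½·(0·(-7/3−(-8)) + (8/3)·(-8−0) + 8·(0−(-7/3))) = ½·(0 − 64/3 + 56/3) = -4/3, so the L-coordinate is 1/9.
[KLN] = ½·(0·(-5−(-7/3)) + 8·(-7/3−0) + (8/3)·(0−(-5))) = ½·(0 − 56/3 + 40/3) = -8/3, so the M-coordinate is 2/9.
Check: 2/3 + 1/9 + 2/9 = 1.

(2/3, 1/9, 2/9)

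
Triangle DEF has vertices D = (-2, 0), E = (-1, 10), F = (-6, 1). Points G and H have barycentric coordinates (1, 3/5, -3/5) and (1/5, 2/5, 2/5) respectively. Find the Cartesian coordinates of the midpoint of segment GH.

Barycentric coordinates of the midpoint are the average: (3/5, 1/2, -1/10).
Converting: (3/5)·D + (1/2)·E + (-1/10)·F = (-11/10, 49/10).

(-11/10, 49/10)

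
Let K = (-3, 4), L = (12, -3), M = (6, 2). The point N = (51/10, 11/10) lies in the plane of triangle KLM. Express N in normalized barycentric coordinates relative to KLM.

(3/10, 3/10, 2/5)

Signed area of the reference triangle: [KLM] = ½·((-3)·(-3−2) + 12·(2−4) + 6·(4−(-3))) = ½·(15 − 24 + 42) = 33/2.
[NLM] = ½·((51/10)·(-3−2) + 12·(2−(11/10)) + 6·(11/10−(-3))) = ½·(-51/2 + 54/5 + 123/5) = 99/20, so the K-coordinate is (99/20)/(33/2) = 3/10.
[KNM] = ½·((-3)·(11/10−2) + (51/10)·(2−4) + 6·(4−(11/10))) = ½·(27/10 − 51/5 + 87/5) = 99/20, so the L-coordinate is 3/10.
[KLN] = ½·((-3)·(-3−(11/10)) + 12·(11/10−4) + (51/10)·(4−(-3))) = ½·(123/10 − 174/5 + 357/10) = 33/5, so the M-coordinate is 2/5.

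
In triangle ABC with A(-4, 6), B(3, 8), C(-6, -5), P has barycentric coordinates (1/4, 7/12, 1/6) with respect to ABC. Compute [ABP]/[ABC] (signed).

1/6

The signed ratio [ABP]/[ABC] equals the barycentric coordinate of P at vertex C, which is 1/6.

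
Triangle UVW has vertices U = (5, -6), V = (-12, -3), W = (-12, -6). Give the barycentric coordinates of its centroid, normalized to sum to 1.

The centroid is the average of the vertices, so each weight is 1/3.

(1/3, 1/3, 1/3)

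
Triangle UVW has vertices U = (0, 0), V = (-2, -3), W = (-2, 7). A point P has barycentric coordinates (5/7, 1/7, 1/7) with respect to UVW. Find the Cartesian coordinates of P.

(-4/7, 4/7)

P = (5/7)·U + (1/7)·V + (1/7)·W.
x-coordinate: (5/7)·0 + (1/7)·(-2) + (1/7)·(-2) = -4/7.
y-coordinate: (5/7)·0 + (1/7)·(-3) + (1/7)·7 = 4/7.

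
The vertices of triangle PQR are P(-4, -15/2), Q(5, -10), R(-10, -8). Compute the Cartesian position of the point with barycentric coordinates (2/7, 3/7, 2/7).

(-13/7, -61/7)

S = (2/7)·P + (3/7)·Q + (2/7)·R.
x-coordinate: (2/7)·(-4) + (3/7)·5 + (2/7)·(-10) = -13/7.
y-coordinate: (2/7)·(-15/2) + (3/7)·(-10) + (2/7)·(-8) = -61/7.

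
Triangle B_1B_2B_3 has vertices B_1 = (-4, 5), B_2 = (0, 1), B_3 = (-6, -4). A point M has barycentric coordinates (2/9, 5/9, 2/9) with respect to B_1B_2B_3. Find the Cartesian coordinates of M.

(-20/9, 7/9)

M = (2/9)·B_1 + (5/9)·B_2 + (2/9)·B_3.
x-coordinate: (2/9)·(-4) + (5/9)·0 + (2/9)·(-6) = -20/9.
y-coordinate: (2/9)·5 + (5/9)·1 + (2/9)·(-4) = 7/9.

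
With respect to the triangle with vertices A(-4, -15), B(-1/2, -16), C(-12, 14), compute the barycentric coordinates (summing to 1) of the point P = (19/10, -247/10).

(3/10, 1, -3/10)

Signed area of the reference triangle: [ABC] = ½·((-4)·(-16−14) + (-1/2)·(14−(-15)) + (-12)·(-15−(-16))) = ½·(120 − 29/2 − 12) = 187/4.
[PBC] = ½·((19/10)·(-16−14) + (-1/2)·(14−(-247/10)) + (-12)·(-247/10−(-16))) = ½·(-57 − 387/20 + 522/5) = 561/40, so the A-coordinate is (561/40)/(187/4) = 3/10.
[APC] = ½·((-4)·(-247/10−14) + (19/10)·(14−(-15)) + (-12)·(-15−(-247/10))) = ½·(774/5 + 551/10 − 582/5) = 187/4, so the B-coordinate is 1.
[ABP] = ½·((-4)·(-16−(-247/10)) + (-1/2)·(-247/10−(-15)) + (19/10)·(-15−(-16))) = ½·(-174/5 + 97/20 + 19/10) = -561/40, so the C-coordinate is -3/10.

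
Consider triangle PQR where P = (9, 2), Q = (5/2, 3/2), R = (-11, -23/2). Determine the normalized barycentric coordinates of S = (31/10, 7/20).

(3/10, 3/5, 1/10)

Signed area of the reference triangle: [PQR] = ½·(9·(3/2−(-23/2)) + (5/2)·(-23/2−2) + (-11)·(2−(3/2))) = ½·(117 − 135/4 − 11/2) = 311/8.
[SQR] = ½·((31/10)·(3/2−(-23/2)) + (5/2)·(-23/2−(7/20)) + (-11)·(7/20−(3/2))) = ½·(403/10 − 237/8 + 253/20) = 933/80, so the P-coordinate is (933/80)/(311/8) = 3/10.
[PSR] = ½·(9·(7/20−(-23/2)) + (31/10)·(-23/2−2) + (-11)·(2−(7/20))) = ½·(2133/20 − 837/20 − 363/20) = 933/40, so the Q-coordinate is 3/5.
[PQS] = ½·(9·(3/2−(7/20)) + (5/2)·(7/20−2) + (31/10)·(2−(3/2))) = ½·(207/20 − 33/8 + 31/20) = 311/80, so the R-coordinate is 1/10.
Check: 3/10 + 3/5 + 1/10 = 1.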